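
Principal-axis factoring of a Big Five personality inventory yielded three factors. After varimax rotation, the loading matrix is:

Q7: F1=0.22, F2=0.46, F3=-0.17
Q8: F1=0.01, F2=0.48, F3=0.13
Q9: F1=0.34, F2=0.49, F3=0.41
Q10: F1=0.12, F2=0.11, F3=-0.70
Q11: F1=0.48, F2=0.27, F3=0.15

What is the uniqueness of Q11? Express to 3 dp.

0.674

h² = 0.48² + 0.27² + 0.15² = 0.2304 + 0.0729 + 0.0225 = 0.3258
Uniqueness u² = 1 − h² = 1 − 0.3258 = 0.6742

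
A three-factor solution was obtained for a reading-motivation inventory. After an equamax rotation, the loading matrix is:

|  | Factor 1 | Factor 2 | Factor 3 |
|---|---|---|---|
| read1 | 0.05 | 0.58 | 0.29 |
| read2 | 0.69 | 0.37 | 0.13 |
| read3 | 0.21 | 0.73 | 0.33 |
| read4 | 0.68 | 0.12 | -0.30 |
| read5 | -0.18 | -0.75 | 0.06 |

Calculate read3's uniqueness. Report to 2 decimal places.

h² = 0.21² + 0.73² + 0.33² = 0.0441 + 0.5329 + 0.1089 = 0.6859
Uniqueness u² = 1 − h² = 1 − 0.6859 = 0.3141

0.31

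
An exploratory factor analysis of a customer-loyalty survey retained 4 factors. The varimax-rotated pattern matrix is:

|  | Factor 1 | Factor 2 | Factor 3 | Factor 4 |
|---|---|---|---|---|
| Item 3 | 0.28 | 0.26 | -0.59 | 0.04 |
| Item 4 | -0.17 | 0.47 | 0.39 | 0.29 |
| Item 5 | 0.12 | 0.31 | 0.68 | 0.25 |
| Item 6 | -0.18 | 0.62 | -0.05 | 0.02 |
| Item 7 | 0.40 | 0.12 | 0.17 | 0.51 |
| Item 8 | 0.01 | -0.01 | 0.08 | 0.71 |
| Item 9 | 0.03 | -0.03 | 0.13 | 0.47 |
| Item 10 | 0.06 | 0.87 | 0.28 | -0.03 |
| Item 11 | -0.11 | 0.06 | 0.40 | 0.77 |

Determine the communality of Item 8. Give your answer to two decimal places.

h² = 0.01² + (-0.01)² + 0.08² + 0.71² = 0.0001 + 0.0001 + 0.0064 + 0.5041 = 0.5107

0.51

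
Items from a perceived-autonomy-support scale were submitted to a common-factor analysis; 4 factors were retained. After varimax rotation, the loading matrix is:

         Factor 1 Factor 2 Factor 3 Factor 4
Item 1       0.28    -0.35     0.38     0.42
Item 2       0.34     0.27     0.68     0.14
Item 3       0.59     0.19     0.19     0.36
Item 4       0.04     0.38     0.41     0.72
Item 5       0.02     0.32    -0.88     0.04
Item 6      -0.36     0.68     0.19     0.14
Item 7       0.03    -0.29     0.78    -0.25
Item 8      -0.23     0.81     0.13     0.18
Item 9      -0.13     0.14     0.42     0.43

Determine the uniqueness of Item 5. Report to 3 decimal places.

h² = 0.02² + 0.32² + (-0.88)² + 0.04² = 0.0004 + 0.1024 + 0.7744 + 0.0016 = 0.8788
Uniqueness u² = 1 − h² = 1 − 0.8788 = 0.1212

0.121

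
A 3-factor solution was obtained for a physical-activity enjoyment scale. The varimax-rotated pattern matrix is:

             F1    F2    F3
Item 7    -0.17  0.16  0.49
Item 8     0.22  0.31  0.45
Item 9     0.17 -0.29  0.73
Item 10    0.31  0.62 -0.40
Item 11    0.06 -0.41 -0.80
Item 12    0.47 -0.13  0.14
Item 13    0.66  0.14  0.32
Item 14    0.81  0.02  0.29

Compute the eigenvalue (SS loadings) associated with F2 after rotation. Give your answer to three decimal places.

0.795

SS loadings for F2 = 0.16² + 0.31² + (-0.29)² + 0.62² + (-0.41)² + (-0.13)² + 0.14² + 0.02² = 0.0256 + 0.0961 + 0.0841 + 0.3844 + 0.1681 + 0.0169 + 0.0196 + 0.0004 = 0.7952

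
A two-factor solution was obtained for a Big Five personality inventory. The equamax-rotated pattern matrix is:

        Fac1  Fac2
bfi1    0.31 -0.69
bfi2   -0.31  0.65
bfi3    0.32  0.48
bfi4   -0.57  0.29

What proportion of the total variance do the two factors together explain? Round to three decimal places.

0.458

Communalities: 0.5722, 0.5186, 0.3328, 0.4090; Σh² = 1.8326.
Total variance with 4 standardized items is 4, so the solution explains 1.8326/4 = 0.4582.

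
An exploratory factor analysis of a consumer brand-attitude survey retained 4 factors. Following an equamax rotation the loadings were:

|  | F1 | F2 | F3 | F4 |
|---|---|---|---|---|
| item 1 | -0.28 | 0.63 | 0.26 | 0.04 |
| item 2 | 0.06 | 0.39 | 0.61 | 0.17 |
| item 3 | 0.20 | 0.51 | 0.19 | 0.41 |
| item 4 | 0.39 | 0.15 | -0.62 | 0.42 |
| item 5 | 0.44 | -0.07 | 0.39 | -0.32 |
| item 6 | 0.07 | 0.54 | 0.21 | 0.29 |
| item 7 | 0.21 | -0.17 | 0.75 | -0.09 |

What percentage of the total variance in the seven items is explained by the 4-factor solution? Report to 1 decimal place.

55.2%

SS loadings by factor: 0.5167, 1.1570, 1.6189, 0.5696; total = 3.8622.
Total variance with 7 standardized items is 7, so the solution explains 3.8622/7 = 0.5517 = 55.17%.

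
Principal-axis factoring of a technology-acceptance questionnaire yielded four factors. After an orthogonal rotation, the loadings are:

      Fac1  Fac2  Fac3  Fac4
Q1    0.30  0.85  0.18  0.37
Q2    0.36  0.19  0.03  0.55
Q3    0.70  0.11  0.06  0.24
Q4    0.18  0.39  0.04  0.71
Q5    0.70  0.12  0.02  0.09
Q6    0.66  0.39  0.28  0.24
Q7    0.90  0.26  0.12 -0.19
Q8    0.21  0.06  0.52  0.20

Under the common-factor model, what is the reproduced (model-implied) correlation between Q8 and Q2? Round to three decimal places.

0.213

r̂ = Σ λ_i·λ_j across factors = (0.21)(0.36) + (0.06)(0.19) + (0.52)(0.03) + (0.20)(0.55)
  = +0.0756 +0.0114 +0.0156 +0.1100 = 0.2126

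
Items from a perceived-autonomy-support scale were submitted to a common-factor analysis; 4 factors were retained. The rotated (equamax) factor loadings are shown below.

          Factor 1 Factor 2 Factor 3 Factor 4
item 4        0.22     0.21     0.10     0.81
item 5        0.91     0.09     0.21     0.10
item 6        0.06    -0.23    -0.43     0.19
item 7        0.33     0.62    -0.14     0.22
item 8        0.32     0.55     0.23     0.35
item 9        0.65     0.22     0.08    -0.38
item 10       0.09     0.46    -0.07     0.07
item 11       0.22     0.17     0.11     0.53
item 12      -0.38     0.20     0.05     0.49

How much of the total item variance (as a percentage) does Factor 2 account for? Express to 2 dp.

12.45%

SS loadings for Factor 2 = 0.21² + 0.09² + (-0.23)² + 0.62² + 0.55² + 0.22² + 0.46² + 0.17² + 0.20² = 1.1209
With 9 standardized items, total variance = 9. Proportion = 1.1209/9 = 0.1245 → 12.45%.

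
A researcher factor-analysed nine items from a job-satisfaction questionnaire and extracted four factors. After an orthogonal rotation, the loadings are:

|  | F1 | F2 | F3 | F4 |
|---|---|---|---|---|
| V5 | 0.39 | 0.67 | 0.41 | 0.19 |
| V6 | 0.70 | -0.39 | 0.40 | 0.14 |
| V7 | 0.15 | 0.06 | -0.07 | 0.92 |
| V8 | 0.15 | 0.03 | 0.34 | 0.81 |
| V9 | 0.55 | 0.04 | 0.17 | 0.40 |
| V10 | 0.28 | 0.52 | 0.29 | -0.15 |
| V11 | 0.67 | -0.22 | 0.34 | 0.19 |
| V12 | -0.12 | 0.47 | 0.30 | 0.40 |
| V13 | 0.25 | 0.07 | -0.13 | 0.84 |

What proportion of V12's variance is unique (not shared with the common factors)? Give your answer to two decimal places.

0.51

h² = (-0.12)² + 0.47² + 0.30² + 0.40² = 0.0144 + 0.2209 + 0.0900 + 0.1600 = 0.4853
Uniqueness u² = 1 − h² = 1 − 0.4853 = 0.5147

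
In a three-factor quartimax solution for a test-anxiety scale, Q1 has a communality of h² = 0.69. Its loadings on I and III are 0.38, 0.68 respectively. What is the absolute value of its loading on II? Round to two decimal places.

Under orthogonal rotation h² = Σλ², so λ_II² = h² − (0.6068) = 0.69 − 0.6068 = 0.0832.
|λ| = √0.0832 = 0.2884.

0.29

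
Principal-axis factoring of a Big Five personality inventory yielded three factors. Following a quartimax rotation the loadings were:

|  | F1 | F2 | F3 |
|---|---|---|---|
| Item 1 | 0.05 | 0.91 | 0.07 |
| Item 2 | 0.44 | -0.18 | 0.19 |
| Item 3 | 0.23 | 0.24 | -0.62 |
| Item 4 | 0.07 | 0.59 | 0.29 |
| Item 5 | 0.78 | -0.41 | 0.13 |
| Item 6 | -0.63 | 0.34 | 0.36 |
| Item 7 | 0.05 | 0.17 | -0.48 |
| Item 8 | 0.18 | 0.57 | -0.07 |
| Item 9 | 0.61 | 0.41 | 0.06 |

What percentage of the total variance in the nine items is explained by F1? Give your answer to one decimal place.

SS loadings for F1 = 0.05² + 0.44² + 0.23² + 0.07² + 0.78² + (-0.63)² + 0.05² + 0.18² + 0.61² = 1.6662
With 9 standardized items, total variance = 9. Proportion = 1.6662/9 = 0.1851 → 18.51%.

18.5%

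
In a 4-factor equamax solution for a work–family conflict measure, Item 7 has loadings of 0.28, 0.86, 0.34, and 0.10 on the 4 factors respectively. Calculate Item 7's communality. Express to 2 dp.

0.94

h² = 0.28² + 0.86² + 0.34² + 0.10² = 0.0784 + 0.7396 + 0.1156 + 0.0100 = 0.9436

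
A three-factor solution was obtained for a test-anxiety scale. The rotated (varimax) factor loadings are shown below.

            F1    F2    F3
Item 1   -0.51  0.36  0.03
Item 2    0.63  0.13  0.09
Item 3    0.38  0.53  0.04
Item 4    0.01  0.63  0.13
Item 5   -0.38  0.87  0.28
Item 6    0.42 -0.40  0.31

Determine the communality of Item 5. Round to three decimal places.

0.980

h² = (-0.38)² + 0.87² + 0.28² = 0.1444 + 0.7569 + 0.0784 = 0.9797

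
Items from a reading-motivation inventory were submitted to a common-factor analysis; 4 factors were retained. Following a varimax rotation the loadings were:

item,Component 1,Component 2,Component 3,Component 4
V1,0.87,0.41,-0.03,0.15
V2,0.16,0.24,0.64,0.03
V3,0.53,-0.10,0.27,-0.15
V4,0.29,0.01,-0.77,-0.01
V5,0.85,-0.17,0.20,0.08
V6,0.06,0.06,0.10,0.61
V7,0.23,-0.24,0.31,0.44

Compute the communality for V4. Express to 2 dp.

0.68

h² = 0.29² + 0.01² + (-0.77)² + (-0.01)² = 0.0841 + 0.0001 + 0.5929 + 0.0001 = 0.6772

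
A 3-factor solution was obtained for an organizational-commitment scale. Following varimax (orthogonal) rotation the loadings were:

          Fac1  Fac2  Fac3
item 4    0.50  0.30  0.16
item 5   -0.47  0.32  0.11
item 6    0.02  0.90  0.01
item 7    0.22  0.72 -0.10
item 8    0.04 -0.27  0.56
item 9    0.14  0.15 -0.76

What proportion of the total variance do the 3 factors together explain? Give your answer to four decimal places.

Communalities: 0.3656, 0.3354, 0.8105, 0.5768, 0.3881, 0.6197; Σh² = 3.0961.
Total variance with 6 standardized items is 6, so the solution explains 3.0961/6 = 0.5160.

0.5160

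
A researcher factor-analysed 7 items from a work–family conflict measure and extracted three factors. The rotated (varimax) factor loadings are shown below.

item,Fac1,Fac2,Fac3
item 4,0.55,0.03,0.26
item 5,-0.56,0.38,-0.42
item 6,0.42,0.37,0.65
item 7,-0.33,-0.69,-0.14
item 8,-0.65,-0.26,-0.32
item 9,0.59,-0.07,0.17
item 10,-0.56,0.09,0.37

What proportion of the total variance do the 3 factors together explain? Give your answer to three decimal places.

0.540

SS loadings by factor: 1.9856, 0.8389, 0.9543; total = 3.7788.
Total variance with 7 standardized items is 7, so the solution explains 3.7788/7 = 0.5398.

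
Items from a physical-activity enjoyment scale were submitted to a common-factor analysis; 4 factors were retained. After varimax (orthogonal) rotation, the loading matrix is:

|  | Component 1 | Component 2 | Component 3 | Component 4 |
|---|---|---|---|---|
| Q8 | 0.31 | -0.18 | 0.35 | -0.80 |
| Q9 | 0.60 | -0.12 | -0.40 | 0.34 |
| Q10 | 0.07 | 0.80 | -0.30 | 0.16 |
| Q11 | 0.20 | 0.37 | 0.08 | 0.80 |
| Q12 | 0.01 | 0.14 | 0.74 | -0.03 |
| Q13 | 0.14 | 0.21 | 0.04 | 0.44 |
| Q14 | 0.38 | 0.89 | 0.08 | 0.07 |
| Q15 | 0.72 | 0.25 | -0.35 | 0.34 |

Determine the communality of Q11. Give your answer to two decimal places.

h² = 0.20² + 0.37² + 0.08² + 0.80² = 0.0400 + 0.1369 + 0.0064 + 0.6400 = 0.8233

0.82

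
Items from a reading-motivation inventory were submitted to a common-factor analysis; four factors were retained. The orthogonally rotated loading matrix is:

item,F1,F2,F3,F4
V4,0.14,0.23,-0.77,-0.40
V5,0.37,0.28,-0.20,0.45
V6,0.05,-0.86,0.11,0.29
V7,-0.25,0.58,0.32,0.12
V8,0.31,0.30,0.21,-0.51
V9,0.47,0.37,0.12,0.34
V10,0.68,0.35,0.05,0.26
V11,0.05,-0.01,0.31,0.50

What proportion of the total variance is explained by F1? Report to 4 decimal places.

0.1254

SS loadings for F1 = 0.14² + 0.37² + 0.05² + (-0.25)² + 0.31² + 0.47² + 0.68² + 0.05² = 1.0034
Proportion of variance = 1.0034 / 8 = 0.1254.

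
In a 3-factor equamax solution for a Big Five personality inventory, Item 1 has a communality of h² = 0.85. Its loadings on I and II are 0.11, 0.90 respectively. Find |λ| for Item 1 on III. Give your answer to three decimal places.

0.167

Under orthogonal rotation h² = Σλ², so λ_III² = h² − (0.8221) = 0.85 − 0.8221 = 0.0279.
|λ| = √0.0279 = 0.1670.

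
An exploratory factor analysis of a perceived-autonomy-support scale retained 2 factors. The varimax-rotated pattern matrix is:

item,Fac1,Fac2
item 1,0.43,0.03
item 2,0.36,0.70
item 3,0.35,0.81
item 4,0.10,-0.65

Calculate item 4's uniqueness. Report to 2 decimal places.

h² = 0.10² + (-0.65)² = 0.0100 + 0.4225 = 0.4325
Uniqueness u² = 1 − h² = 1 − 0.4325 = 0.5675

0.57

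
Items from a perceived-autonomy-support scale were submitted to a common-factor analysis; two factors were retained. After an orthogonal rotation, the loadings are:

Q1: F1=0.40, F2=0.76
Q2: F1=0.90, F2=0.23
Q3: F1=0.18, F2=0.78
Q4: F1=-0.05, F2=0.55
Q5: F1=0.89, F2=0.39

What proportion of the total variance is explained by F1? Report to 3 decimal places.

0.359

SS loadings for F1 = 0.40² + 0.90² + 0.18² + (-0.05)² + 0.89² = 1.7970
Proportion of variance = 1.7970 / 5 = 0.3594.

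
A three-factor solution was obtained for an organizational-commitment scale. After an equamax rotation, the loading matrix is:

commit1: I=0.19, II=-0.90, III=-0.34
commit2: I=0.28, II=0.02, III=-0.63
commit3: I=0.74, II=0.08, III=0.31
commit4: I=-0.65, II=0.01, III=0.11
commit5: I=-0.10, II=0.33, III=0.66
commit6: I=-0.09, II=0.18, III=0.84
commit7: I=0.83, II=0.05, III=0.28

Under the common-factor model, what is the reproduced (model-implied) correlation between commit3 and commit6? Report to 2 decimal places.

0.21

r̂ = Σ λ_i·λ_j across factors = (0.74)(-0.09) + (0.08)(0.18) + (0.31)(0.84)
  = -0.0666 +0.0144 +0.2604 = 0.2082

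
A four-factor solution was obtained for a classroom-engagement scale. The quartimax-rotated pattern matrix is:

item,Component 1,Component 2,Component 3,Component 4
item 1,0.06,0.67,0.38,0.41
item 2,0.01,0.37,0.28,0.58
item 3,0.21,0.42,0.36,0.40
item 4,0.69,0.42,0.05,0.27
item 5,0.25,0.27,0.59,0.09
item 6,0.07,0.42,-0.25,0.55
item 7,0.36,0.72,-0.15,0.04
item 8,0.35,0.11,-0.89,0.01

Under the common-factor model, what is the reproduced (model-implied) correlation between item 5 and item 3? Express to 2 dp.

r̂ = Σ λ_i·λ_j across factors = (0.25)(0.21) + (0.27)(0.42) + (0.59)(0.36) + (0.09)(0.40)
  = +0.0525 +0.1134 +0.2124 +0.0360 = 0.4143

0.41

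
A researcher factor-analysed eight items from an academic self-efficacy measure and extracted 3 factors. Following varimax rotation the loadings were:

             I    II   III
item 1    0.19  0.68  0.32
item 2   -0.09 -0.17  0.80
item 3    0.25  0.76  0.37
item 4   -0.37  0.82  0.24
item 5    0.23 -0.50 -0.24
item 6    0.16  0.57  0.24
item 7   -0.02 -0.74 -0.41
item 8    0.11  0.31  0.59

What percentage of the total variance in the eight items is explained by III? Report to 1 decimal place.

19.6%

SS loadings for III = 0.32² + 0.80² + 0.37² + 0.24² + (-0.24)² + 0.24² + (-0.41)² + 0.59² = 1.5683
With 8 standardized items, total variance = 8. Proportion = 1.5683/8 = 0.1960 → 19.60%.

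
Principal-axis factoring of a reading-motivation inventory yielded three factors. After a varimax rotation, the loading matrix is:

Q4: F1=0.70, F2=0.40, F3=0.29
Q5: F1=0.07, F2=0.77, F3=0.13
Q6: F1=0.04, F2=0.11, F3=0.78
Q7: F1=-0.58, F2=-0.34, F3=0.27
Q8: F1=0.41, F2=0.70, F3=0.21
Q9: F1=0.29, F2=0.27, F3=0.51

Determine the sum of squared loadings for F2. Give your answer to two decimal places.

1.44

SS loadings for F2 = 0.40² + 0.77² + 0.11² + (-0.34)² + 0.70² + 0.27² = 0.1600 + 0.5929 + 0.0121 + 0.1156 + 0.4900 + 0.0729 = 1.4435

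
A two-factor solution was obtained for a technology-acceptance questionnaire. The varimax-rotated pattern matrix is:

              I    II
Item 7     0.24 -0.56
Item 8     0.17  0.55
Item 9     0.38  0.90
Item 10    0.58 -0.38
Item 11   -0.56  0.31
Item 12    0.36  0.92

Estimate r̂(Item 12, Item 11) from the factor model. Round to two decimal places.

0.08

r̂ = Σ λ_i·λ_j across factors = (0.36)(-0.56) + (0.92)(0.31)
  = -0.2016 +0.2852 = 0.0836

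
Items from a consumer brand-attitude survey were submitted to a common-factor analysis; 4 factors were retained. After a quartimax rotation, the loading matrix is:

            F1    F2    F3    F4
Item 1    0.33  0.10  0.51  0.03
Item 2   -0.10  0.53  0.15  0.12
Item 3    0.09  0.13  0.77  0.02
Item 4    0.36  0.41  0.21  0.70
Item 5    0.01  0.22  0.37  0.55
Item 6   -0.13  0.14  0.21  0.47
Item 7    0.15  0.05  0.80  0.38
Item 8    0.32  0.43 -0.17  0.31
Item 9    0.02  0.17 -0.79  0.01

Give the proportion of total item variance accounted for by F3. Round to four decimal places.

SS loadings for F3 = 0.51² + 0.15² + 0.77² + 0.21² + 0.37² + 0.21² + 0.80² + (-0.17)² + (-0.79)² = 2.3936
Proportion of variance = 2.3936 / 9 = 0.2660.

0.2660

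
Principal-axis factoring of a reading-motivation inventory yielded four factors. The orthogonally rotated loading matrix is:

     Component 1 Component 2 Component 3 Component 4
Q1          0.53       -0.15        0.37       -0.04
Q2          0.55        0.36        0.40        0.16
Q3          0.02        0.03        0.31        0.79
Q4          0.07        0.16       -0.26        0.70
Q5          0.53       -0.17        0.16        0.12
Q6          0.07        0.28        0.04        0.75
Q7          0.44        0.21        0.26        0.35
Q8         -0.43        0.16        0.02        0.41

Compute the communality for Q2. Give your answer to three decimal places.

0.618

h² = 0.55² + 0.36² + 0.40² + 0.16² = 0.3025 + 0.1296 + 0.1600 + 0.0256 = 0.6177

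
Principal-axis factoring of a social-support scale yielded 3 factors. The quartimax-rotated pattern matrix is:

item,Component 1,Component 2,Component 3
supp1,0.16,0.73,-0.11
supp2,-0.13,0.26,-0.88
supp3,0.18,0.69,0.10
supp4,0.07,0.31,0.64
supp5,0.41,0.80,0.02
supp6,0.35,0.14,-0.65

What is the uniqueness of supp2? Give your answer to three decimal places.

0.141

h² = (-0.13)² + 0.26² + (-0.88)² = 0.0169 + 0.0676 + 0.7744 = 0.8589
Uniqueness u² = 1 − h² = 1 − 0.8589 = 0.1411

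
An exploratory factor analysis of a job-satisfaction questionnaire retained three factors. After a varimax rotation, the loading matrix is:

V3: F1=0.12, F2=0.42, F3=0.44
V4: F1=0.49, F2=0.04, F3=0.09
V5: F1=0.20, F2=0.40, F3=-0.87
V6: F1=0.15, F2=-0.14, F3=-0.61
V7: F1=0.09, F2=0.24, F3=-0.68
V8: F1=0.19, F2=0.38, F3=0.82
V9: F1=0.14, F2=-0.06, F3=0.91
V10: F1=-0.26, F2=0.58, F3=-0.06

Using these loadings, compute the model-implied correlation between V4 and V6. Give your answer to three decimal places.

0.013

r̂ = Σ λ_i·λ_j across factors = (0.49)(0.15) + (0.04)(-0.14) + (0.09)(-0.61)
  = +0.0735 -0.0056 -0.0549 = 0.0130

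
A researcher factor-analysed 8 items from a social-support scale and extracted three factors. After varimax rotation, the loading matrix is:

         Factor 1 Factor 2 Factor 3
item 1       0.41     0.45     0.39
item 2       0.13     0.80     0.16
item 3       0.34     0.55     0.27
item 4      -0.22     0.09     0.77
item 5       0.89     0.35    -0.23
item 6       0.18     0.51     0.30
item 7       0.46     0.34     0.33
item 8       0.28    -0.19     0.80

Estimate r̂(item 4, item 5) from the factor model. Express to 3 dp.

r̂ = Σ λ_i·λ_j across factors = (-0.22)(0.89) + (0.09)(0.35) + (0.77)(-0.23)
  = -0.1958 +0.0315 -0.1771 = -0.3414

-0.341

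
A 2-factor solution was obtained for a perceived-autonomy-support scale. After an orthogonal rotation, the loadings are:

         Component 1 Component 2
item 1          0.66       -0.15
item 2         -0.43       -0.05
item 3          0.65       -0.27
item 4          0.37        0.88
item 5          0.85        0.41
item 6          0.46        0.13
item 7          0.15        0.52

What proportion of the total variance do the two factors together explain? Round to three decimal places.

0.495

SS loadings by factor: 2.1365, 1.3277; total = 3.4642.
Total variance with 7 standardized items is 7, so the solution explains 3.4642/7 = 0.4949.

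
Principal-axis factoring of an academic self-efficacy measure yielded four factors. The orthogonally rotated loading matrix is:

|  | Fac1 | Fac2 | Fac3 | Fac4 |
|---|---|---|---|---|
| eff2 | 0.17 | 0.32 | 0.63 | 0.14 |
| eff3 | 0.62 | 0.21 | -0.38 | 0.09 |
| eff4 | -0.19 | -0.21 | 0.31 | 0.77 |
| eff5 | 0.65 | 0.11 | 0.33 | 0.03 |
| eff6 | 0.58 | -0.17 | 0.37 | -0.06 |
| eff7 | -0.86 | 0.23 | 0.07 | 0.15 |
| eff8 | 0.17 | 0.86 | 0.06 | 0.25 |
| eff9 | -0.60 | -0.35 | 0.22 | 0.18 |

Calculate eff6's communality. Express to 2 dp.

h² = 0.58² + (-0.17)² + 0.37² + (-0.06)² = 0.3364 + 0.0289 + 0.1369 + 0.0036 = 0.5058

0.51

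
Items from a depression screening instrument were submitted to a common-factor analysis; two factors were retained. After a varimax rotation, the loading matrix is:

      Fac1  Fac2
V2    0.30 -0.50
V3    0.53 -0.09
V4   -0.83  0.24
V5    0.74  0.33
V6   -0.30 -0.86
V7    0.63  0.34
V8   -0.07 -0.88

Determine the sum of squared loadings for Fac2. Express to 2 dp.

2.05

SS loadings for Fac2 = (-0.50)² + (-0.09)² + 0.24² + 0.33² + (-0.86)² + 0.34² + (-0.88)² = 0.2500 + 0.0081 + 0.0576 + 0.1089 + 0.7396 + 0.1156 + 0.7744 = 2.0542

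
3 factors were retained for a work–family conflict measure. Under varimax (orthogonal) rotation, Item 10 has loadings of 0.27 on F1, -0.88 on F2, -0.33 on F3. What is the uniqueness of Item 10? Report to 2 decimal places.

h² = 0.27² + (-0.88)² + (-0.33)² = 0.0729 + 0.7744 + 0.1089 = 0.9562
Uniqueness u² = 1 − h² = 1 − 0.9562 = 0.0438

0.04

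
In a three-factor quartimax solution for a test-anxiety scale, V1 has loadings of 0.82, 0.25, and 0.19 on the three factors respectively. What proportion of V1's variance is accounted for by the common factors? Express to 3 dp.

0.771

h² = 0.82² + 0.25² + 0.19² = 0.6724 + 0.0625 + 0.0361 = 0.7710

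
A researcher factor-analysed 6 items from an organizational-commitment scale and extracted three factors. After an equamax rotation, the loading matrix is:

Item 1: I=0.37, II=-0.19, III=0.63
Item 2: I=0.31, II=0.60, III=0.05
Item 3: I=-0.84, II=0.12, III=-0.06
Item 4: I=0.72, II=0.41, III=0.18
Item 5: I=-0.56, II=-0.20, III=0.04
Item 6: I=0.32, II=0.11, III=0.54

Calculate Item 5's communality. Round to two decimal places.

0.36

h² = (-0.56)² + (-0.20)² + 0.04² = 0.3136 + 0.0400 + 0.0016 = 0.3552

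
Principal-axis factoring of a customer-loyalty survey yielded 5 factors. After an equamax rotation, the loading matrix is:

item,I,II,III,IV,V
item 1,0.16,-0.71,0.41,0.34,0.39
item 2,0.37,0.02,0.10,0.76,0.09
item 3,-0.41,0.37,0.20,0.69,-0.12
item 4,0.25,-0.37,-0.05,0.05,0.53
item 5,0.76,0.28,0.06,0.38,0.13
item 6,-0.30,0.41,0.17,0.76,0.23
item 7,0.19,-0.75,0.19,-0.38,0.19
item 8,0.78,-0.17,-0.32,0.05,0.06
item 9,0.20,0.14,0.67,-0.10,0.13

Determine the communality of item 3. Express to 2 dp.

h² = (-0.41)² + 0.37² + 0.20² + 0.69² + (-0.12)² = 0.1681 + 0.1369 + 0.0400 + 0.4761 + 0.0144 = 0.8355

0.84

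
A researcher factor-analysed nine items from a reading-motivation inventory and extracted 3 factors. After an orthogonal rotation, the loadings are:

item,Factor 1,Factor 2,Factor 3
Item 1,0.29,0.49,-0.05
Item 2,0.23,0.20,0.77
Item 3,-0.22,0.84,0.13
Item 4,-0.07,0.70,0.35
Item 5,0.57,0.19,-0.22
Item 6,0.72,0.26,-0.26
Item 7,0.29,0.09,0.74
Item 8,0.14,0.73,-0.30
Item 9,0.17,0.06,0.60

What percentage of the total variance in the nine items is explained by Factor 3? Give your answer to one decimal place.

20.5%

SS loadings for Factor 3 = (-0.05)² + 0.77² + 0.13² + 0.35² + (-0.22)² + (-0.26)² + 0.74² + (-0.30)² + 0.60² = 1.8484
With 9 standardized items, total variance = 9. Proportion = 1.8484/9 = 0.2054 → 20.54%.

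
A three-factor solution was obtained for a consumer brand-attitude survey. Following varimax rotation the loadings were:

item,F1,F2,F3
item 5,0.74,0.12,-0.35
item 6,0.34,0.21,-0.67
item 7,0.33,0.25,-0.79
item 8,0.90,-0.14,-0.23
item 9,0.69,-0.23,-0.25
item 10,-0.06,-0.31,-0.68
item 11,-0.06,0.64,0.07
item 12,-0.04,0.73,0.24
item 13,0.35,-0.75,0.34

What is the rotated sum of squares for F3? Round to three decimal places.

1.951

SS loadings for F3 = (-0.35)² + (-0.67)² + (-0.79)² + (-0.23)² + (-0.25)² + (-0.68)² + 0.07² + 0.24² + 0.34² = 0.1225 + 0.4489 + 0.6241 + 0.0529 + 0.0625 + 0.4624 + 0.0049 + 0.0576 + 0.1156 = 1.9514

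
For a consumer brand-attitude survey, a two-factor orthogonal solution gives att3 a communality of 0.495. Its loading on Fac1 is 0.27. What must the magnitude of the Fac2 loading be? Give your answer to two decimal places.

0.65

Under orthogonal rotation h² = Σλ², so λ_Fac2² = h² − (0.0729) = 0.495 − 0.0729 = 0.4221.
|λ| = √0.4221 = 0.6497.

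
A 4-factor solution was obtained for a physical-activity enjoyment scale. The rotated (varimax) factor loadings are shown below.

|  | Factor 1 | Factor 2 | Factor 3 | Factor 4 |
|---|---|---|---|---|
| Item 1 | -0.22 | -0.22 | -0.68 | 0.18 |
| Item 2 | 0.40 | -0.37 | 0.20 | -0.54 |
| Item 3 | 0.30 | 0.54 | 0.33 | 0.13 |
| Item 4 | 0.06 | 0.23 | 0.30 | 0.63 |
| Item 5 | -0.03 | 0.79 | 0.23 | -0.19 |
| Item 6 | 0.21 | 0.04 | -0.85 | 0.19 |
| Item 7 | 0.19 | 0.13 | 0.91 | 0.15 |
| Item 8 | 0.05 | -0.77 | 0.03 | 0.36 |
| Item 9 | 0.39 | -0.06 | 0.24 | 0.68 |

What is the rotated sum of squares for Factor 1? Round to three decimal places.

SS loadings for Factor 1 = (-0.22)² + 0.40² + 0.30² + 0.06² + (-0.03)² + 0.21² + 0.19² + 0.05² + 0.39² = 0.0484 + 0.1600 + 0.0900 + 0.0036 + 0.0009 + 0.0441 + 0.0361 + 0.0025 + 0.1521 = 0.5377

0.538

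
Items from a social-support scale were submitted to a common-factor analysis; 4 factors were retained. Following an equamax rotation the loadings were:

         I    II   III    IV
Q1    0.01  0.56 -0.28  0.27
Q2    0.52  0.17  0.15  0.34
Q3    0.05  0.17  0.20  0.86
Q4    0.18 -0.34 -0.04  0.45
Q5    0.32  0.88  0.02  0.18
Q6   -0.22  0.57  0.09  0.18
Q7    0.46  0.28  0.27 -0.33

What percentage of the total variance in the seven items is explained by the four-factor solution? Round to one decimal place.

55.2%

Communalities: 0.4650, 0.4374, 0.8110, 0.3521, 0.9096, 0.4138, 0.4718; Σh² = 3.8607.
Total variance with 7 standardized items is 7, so the solution explains 3.8607/7 = 0.5515 = 55.15%.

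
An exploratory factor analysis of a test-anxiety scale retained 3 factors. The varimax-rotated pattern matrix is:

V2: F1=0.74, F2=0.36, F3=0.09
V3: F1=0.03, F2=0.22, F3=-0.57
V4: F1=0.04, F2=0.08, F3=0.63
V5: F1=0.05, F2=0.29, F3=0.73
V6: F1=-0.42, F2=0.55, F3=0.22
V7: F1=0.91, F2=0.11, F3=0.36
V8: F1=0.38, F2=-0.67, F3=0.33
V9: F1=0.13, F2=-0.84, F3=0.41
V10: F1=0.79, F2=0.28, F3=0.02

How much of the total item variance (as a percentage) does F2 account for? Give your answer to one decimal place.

20.2%

SS loadings for F2 = 0.36² + 0.22² + 0.08² + 0.29² + 0.55² + 0.11² + (-0.67)² + (-0.84)² + 0.28² = 1.8160
With 9 standardized items, total variance = 9. Proportion = 1.8160/9 = 0.2018 → 20.18%.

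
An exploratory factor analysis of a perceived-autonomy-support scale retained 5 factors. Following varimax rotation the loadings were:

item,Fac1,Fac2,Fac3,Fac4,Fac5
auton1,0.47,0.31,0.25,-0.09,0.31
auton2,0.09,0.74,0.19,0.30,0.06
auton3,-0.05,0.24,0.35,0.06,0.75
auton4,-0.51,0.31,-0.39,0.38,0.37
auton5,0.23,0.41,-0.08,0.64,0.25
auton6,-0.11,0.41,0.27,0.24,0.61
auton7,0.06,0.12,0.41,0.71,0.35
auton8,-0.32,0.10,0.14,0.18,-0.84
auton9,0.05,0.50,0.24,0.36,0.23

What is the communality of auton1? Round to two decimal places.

h² = 0.47² + 0.31² + 0.25² + (-0.09)² + 0.31² = 0.2209 + 0.0961 + 0.0625 + 0.0081 + 0.0961 = 0.4837

0.48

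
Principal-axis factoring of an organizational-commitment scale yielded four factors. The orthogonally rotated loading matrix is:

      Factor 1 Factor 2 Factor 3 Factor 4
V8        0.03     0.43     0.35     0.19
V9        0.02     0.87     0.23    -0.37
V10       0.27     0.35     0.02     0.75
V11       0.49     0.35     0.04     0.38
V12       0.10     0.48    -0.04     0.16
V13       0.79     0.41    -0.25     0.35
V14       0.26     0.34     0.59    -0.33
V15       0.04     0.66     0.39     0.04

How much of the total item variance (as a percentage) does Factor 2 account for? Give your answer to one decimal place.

SS loadings for Factor 2 = 0.43² + 0.87² + 0.35² + 0.35² + 0.48² + 0.41² + 0.34² + 0.66² = 2.1365
With 8 standardized items, total variance = 8. Proportion = 2.1365/8 = 0.2671 → 26.71%.

26.7%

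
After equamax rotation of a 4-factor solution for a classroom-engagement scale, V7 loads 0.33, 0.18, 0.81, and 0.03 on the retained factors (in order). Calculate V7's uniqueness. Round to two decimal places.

0.20

h² = 0.33² + 0.18² + 0.81² + 0.03² = 0.1089 + 0.0324 + 0.6561 + 0.0009 = 0.7983
Uniqueness u² = 1 − h² = 1 − 0.7983 = 0.2017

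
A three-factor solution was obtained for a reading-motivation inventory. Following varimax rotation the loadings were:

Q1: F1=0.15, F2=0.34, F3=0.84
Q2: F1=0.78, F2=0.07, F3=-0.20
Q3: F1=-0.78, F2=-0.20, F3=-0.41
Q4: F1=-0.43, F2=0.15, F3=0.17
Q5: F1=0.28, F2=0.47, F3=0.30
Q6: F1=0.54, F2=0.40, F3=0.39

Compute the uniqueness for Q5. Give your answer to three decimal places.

h² = 0.28² + 0.47² + 0.30² = 0.0784 + 0.2209 + 0.0900 = 0.3893
Uniqueness u² = 1 − h² = 1 − 0.3893 = 0.6107

0.611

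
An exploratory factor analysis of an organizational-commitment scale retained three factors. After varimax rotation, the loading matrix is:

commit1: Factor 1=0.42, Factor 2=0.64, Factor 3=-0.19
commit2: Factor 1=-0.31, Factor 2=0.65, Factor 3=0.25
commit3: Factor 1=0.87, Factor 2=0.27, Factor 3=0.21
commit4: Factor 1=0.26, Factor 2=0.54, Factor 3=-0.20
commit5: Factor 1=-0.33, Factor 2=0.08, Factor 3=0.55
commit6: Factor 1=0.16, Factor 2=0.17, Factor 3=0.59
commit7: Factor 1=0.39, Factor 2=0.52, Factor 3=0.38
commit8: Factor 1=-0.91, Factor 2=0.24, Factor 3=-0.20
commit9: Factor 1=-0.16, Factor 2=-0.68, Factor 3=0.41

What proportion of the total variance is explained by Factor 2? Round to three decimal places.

0.225

SS loadings for Factor 2 = 0.64² + 0.65² + 0.27² + 0.54² + 0.08² + 0.17² + 0.52² + 0.24² + (-0.68)² = 2.0223
Proportion of variance = 2.0223 / 9 = 0.2247.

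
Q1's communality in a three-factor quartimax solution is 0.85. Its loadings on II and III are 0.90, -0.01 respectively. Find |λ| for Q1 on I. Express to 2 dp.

Under orthogonal rotation h² = Σλ², so λ_I² = h² − (0.8101) = 0.85 − 0.8101 = 0.0399.
|λ| = √0.0399 = 0.1997.

0.20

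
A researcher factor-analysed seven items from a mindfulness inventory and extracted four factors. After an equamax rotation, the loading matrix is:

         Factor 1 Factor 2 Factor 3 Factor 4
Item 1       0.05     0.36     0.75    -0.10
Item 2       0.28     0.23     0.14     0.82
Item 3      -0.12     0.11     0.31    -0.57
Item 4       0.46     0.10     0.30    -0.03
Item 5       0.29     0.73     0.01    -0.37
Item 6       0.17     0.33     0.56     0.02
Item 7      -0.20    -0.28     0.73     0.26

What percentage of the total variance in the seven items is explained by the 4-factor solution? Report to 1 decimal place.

Communalities: 0.7046, 0.8233, 0.4475, 0.3125, 0.7540, 0.4518, 0.7189; Σh² = 4.2126.
Total variance with 7 standardized items is 7, so the solution explains 4.2126/7 = 0.6018 = 60.18%.

60.2%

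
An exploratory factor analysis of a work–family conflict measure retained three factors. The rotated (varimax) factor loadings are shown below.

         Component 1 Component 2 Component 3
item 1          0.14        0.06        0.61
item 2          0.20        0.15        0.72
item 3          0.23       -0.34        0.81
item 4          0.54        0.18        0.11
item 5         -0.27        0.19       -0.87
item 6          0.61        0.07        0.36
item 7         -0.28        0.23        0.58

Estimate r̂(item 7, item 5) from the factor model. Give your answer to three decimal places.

r̂ = Σ λ_i·λ_j across factors = (-0.28)(-0.27) + (0.23)(0.19) + (0.58)(-0.87)
  = +0.0756 +0.0437 -0.5046 = -0.3853

-0.385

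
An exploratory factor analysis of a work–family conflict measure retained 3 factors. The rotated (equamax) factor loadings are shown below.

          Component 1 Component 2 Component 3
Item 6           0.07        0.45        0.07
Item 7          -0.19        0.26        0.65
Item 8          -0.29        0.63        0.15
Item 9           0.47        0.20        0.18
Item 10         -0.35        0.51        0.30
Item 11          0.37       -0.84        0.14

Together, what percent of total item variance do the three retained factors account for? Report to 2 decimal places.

47.83%

SS loadings by factor: 0.6054, 1.6727, 0.5919; total = 2.8700.
Total variance with 6 standardized items is 6, so the solution explains 2.8700/6 = 0.4783 = 47.83%.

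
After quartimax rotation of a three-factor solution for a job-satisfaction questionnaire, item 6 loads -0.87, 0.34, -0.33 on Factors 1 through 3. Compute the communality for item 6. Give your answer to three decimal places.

0.981

h² = (-0.87)² + 0.34² + (-0.33)² = 0.7569 + 0.1156 + 0.1089 = 0.9814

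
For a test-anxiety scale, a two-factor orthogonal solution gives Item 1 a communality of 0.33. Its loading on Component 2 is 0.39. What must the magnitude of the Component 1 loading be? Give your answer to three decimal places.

0.422

Under orthogonal rotation h² = Σλ², so λ_Component 1² = h² − (0.1521) = 0.33 − 0.1521 = 0.1779.
|λ| = √0.1779 = 0.4218.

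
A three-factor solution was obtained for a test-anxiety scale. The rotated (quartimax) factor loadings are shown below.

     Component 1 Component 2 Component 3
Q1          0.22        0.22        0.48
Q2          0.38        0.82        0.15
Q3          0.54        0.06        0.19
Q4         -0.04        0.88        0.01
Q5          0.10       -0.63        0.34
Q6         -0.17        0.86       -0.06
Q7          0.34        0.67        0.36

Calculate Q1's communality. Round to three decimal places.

0.327

h² = 0.22² + 0.22² + 0.48² = 0.0484 + 0.0484 + 0.2304 = 0.3272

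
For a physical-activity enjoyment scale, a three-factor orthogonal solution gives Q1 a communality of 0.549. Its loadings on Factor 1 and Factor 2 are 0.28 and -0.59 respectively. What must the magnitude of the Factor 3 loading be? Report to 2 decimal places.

0.35

Under orthogonal rotation h² = Σλ², so λ_Factor 3² = h² − (0.4265) = 0.549 − 0.4265 = 0.1225.
|λ| = √0.1225 = 0.3500.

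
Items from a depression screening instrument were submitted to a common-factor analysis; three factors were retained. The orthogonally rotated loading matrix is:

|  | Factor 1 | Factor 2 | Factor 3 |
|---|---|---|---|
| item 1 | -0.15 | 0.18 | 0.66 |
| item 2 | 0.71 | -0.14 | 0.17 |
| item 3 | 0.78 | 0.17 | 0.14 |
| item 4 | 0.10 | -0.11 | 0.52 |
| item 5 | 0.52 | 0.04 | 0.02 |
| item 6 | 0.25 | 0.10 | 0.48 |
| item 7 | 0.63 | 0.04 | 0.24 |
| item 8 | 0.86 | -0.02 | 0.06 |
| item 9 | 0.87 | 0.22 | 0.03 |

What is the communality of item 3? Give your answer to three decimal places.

h² = 0.78² + 0.17² + 0.14² = 0.6084 + 0.0289 + 0.0196 = 0.6569

0.657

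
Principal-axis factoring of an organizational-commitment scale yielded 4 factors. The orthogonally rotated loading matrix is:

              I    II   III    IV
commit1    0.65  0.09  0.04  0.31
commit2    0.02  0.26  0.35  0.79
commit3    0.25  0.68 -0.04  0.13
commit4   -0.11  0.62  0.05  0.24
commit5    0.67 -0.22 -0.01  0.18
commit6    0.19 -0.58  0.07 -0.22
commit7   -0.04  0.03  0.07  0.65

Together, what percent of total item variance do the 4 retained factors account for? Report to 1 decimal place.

53.3%

SS loadings by factor: 0.9841, 1.3082, 0.1381, 1.2980; total = 3.7284.
Total variance with 7 standardized items is 7, so the solution explains 3.7284/7 = 0.5326 = 53.26%.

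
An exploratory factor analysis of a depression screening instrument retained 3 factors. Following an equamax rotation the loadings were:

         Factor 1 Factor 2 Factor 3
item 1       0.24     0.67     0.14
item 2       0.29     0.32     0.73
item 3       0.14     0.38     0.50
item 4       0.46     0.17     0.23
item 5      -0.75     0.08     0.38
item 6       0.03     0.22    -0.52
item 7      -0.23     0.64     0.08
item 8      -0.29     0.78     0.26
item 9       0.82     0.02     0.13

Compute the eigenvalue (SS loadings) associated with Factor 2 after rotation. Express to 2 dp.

SS loadings for Factor 2 = 0.67² + 0.32² + 0.38² + 0.17² + 0.08² + 0.22² + 0.64² + 0.78² + 0.02² = 0.4489 + 0.1024 + 0.1444 + 0.0289 + 0.0064 + 0.0484 + 0.4096 + 0.6084 + 0.0004 = 1.7978

1.80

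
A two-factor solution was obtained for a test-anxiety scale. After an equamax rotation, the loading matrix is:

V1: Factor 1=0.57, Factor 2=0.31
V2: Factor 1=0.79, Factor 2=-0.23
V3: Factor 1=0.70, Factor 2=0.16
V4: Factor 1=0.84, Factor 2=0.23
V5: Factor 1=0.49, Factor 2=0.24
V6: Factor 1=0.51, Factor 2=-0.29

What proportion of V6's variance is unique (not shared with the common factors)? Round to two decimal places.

0.66

h² = 0.51² + (-0.29)² = 0.2601 + 0.0841 = 0.3442
Uniqueness u² = 1 − h² = 1 − 0.3442 = 0.6558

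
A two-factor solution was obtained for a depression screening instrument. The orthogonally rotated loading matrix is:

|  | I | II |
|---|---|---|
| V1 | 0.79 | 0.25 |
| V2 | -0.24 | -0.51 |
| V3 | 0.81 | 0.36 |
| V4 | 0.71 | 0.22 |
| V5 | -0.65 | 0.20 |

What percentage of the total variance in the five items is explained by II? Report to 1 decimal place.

10.8%

SS loadings for II = 0.25² + (-0.51)² + 0.36² + 0.22² + 0.20² = 0.5406
With 5 standardized items, total variance = 5. Proportion = 0.5406/5 = 0.1081 → 10.81%.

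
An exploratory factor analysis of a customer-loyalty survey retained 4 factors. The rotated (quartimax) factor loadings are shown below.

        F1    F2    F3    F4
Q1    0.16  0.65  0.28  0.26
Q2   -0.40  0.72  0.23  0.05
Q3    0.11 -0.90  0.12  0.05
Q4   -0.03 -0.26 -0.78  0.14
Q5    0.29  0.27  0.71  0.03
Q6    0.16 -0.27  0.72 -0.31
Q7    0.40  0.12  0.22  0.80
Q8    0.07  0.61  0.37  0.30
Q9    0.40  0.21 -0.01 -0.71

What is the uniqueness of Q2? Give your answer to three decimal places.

0.266

h² = (-0.40)² + 0.72² + 0.23² + 0.05² = 0.1600 + 0.5184 + 0.0529 + 0.0025 = 0.7338
Uniqueness u² = 1 − h² = 1 − 0.7338 = 0.2662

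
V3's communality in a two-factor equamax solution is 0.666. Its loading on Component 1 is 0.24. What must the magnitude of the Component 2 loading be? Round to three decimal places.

Under orthogonal rotation h² = Σλ², so λ_Component 2² = h² − (0.0576) = 0.666 − 0.0576 = 0.6084.
|λ| = √0.6084 = 0.7800.

0.780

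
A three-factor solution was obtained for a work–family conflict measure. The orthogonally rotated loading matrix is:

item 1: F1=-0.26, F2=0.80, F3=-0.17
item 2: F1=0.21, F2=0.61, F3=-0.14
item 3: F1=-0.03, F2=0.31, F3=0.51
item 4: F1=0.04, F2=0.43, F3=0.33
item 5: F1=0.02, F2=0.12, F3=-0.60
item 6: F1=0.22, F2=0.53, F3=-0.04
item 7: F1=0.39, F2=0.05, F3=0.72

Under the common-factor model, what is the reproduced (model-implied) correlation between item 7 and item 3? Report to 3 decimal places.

r̂ = Σ λ_i·λ_j across factors = (0.39)(-0.03) + (0.05)(0.31) + (0.72)(0.51)
  = -0.0117 +0.0155 +0.3672 = 0.3710

0.371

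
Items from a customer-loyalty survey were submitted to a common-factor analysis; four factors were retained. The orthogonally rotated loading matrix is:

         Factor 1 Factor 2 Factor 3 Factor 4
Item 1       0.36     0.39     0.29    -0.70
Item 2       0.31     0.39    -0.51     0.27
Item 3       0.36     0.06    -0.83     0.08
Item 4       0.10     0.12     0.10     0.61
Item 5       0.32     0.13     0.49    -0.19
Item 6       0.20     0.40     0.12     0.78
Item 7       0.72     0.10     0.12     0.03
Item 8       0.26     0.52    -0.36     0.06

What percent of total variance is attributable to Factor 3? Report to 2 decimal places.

SS loadings for Factor 3 = 0.29² + (-0.51)² + (-0.83)² + 0.10² + 0.49² + 0.12² + 0.12² + (-0.36)² = 1.4416
With 8 standardized items, total variance = 8. Proportion = 1.4416/8 = 0.1802 → 18.02%.

18.02%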